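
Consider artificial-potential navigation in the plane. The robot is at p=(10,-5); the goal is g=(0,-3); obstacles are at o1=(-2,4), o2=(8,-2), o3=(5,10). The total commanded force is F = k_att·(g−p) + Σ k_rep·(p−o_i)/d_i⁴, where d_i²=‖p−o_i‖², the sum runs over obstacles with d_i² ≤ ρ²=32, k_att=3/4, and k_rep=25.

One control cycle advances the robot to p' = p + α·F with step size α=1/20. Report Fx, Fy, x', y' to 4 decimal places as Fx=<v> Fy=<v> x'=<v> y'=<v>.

Fx=-7.2041 Fy=1.0562 x'=9.6398 y'=-4.9472

F_att = 3/4·(g−p) = 3/4·(-10,2) = (-7.5000,1.5000)
o1: d²=225 > ρ²=32 → inactive
o2: d²=13 ≤ ρ²=32; F_rep = 25·(2,-3)/13² = (0.2959,-0.4438)
o3: d²=250 > ρ²=32 → inactive
F = F_att + ΣF_rep = (-7.2041,1.0562)
p' = p + 1/20·F = (9.6398,-4.9472)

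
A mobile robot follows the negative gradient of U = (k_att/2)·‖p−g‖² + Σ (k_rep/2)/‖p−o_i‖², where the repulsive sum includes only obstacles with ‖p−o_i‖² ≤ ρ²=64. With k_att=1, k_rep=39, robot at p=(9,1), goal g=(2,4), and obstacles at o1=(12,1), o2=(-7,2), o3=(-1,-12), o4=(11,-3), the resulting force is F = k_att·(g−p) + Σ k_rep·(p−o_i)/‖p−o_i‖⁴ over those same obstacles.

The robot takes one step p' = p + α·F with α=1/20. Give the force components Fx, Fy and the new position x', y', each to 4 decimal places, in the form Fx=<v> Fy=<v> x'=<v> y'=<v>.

Fx=-8.6394 Fy=3.3900 x'=8.5680 y'=1.1695

F_att = 1·(g−p) = 1·(-7,3) = (-7.0000,3.0000)
o1: d²=9 ≤ ρ²=64; F_rep = 39·(-3,0)/9² = (-1.4444,0.0000)
o2: d²=257 > ρ²=64 → inactive
o3: d²=269 > ρ²=64 → inactive
o4: d²=20 ≤ ρ²=64; F_rep = 39·(-2,4)/20² = (-0.1950,0.3900)
F = F_att + ΣF_rep = (-8.6394,3.3900)
p' = p + 1/20·F = (8.5680,1.1695)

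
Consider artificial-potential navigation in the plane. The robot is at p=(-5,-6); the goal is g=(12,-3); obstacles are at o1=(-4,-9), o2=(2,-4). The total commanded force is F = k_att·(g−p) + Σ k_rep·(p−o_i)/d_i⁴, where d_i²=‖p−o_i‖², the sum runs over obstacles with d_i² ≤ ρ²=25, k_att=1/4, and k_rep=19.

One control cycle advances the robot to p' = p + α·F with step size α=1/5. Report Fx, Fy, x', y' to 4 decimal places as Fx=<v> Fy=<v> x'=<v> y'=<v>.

Fx=4.0600 Fy=1.3200 x'=-4.1880 y'=-5.7360

F_att = 1/4·(g−p) = 1/4·(17,3) = (4.2500,0.7500)
o1: d²=10 ≤ ρ²=25; F_rep = 19·(-1,3)/10² = (-0.1900,0.5700)
o2: d²=53 > ρ²=25 → inactive
F = F_att + ΣF_rep = (4.0600,1.3200)
p' = p + 1/5·F = (-4.1880,-5.7360)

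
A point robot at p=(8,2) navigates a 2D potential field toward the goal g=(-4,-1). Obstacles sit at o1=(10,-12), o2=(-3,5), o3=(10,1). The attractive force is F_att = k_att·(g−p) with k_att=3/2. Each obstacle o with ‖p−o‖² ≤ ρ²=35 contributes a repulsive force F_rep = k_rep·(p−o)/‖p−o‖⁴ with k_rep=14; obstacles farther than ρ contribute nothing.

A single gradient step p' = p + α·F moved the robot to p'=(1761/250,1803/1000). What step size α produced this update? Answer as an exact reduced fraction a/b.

F_att = 3/2·(g−p) = 3/2·(-12,-3) = (-18.0000,-4.5000)
o1: d²=200 > ρ²=35 → inactive
o2: d²=130 > ρ²=35 → inactive
o3: d²=5 ≤ ρ²=35; F_rep = 14·(-2,1)/5² = (-1.1200,0.5600)
F = F_att + ΣF_rep = (-19.1200,-3.9400)
Δp = p'−p = (-0.9560,-0.1970); α = Δx/Fx = (-239/250) / (-478/25) = 1/20
check: Δy/Fy = (-197/1000) / (-197/50) = 1/20 ✓

α = 1/20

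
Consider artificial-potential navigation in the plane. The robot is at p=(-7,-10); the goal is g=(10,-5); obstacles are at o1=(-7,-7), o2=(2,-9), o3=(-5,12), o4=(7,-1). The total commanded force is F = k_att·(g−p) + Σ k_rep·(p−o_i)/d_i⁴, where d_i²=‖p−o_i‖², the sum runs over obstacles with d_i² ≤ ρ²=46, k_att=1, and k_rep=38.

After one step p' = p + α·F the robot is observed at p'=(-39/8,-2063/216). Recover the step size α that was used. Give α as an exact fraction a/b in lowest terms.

α = 1/8

F_att = 1·(g−p) = 1·(17,5) = (17.0000,5.0000)
o1: d²=9 ≤ ρ²=46; F_rep = 38·(0,-3)/9² = (0.0000,-1.4074)
o2: d²=82 > ρ²=46 → inactive
o3: d²=488 > ρ²=46 → inactive
o4: d²=277 > ρ²=46 → inactive
F = F_att + ΣF_rep = (17.0000,3.5926)
Δp = p'−p = (2.1250,0.4491); α = Δx/Fx = (17/8) / (17) = 1/8
check: Δy/Fy = (97/216) / (97/27) = 1/8 ✓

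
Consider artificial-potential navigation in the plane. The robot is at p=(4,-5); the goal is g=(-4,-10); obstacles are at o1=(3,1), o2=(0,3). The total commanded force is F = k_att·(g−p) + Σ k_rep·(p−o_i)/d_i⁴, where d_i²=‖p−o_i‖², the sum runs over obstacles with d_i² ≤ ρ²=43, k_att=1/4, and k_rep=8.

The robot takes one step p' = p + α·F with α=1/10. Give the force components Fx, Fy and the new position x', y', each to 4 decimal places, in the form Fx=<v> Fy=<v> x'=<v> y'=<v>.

Fx=-1.9942 Fy=-1.2851 x'=3.8006 y'=-5.1285

F_att = 1/4·(g−p) = 1/4·(-8,-5) = (-2.0000,-1.2500)
o1: d²=37 ≤ ρ²=43; F_rep = 8·(1,-6)/37² = (0.0058,-0.0351)
o2: d²=80 > ρ²=43 → inactive
F = F_att + ΣF_rep = (-1.9942,-1.2851)
p' = p + 1/10·F = (3.8006,-5.1285)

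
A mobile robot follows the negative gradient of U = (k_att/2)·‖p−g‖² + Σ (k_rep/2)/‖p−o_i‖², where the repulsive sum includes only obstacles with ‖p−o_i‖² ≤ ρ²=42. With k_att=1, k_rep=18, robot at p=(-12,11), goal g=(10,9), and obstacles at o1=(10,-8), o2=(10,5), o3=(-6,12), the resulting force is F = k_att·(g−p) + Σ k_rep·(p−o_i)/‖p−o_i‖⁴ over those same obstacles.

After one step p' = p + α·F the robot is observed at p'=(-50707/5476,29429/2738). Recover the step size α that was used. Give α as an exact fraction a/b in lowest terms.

F_att = 1·(g−p) = 1·(22,-2) = (22.0000,-2.0000)
o1: d²=845 > ρ²=42 → inactive
o2: d²=520 > ρ²=42 → inactive
o3: d²=37 ≤ ρ²=42; F_rep = 18·(-6,-1)/37² = (-0.0789,-0.0131)
F = F_att + ΣF_rep = (21.9211,-2.0131)
Δp = p'−p = (2.7401,-0.2516); α = Δx/Fx = (15005/5476) / (30010/1369) = 1/8
check: Δy/Fy = (-689/2738) / (-2756/1369) = 1/8 ✓

α = 1/8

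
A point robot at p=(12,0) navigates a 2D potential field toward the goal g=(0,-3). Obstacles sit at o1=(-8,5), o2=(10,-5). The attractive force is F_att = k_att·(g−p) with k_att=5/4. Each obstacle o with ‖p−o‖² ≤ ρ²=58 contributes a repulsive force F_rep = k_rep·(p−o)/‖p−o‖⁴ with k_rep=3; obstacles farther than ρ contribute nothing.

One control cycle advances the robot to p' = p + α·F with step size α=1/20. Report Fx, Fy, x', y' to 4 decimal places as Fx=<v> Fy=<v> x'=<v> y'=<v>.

Fx=-14.9929 Fy=-3.7322 x'=11.2504 y'=-0.1866

F_att = 5/4·(g−p) = 5/4·(-12,-3) = (-15.0000,-3.7500)
o1: d²=425 > ρ²=58 → inactive
o2: d²=29 ≤ ρ²=58; F_rep = 3·(2,5)/29² = (0.0071,0.0178)
F = F_att + ΣF_rep = (-14.9929,-3.7322)
p' = p + 1/20·F = (11.2504,-0.1866)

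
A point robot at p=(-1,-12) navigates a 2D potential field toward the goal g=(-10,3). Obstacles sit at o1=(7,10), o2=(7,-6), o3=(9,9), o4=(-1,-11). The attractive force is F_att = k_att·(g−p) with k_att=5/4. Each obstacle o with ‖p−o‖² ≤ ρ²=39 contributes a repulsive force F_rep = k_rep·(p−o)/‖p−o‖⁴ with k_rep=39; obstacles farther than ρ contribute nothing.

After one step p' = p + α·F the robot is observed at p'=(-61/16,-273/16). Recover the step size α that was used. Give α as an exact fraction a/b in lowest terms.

F_att = 5/4·(g−p) = 5/4·(-9,15) = (-11.2500,18.7500)
o1: d²=548 > ρ²=39 → inactive
o2: d²=100 > ρ²=39 → inactive
o3: d²=541 > ρ²=39 → inactive
o4: d²=1 ≤ ρ²=39; F_rep = 39·(0,-1)/1² = (0.0000,-39.0000)
F = F_att + ΣF_rep = (-11.2500,-20.2500)
Δp = p'−p = (-2.8125,-5.0625); α = Δx/Fx = (-45/16) / (-45/4) = 1/4
check: Δy/Fy = (-81/16) / (-81/4) = 1/4 ✓

α = 1/4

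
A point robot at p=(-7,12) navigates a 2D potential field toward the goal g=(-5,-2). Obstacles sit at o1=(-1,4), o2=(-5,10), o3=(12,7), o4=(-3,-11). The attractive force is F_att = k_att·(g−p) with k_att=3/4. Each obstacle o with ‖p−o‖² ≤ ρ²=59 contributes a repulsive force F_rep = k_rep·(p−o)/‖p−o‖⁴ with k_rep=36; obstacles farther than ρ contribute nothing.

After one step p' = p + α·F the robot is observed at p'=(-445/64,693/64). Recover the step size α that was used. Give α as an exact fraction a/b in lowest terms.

α = 1/8

F_att = 3/4·(g−p) = 3/4·(2,-14) = (1.5000,-10.5000)
o1: d²=100 > ρ²=59 → inactive
o2: d²=8 ≤ ρ²=59; F_rep = 36·(-2,2)/8² = (-1.1250,1.1250)
o3: d²=386 > ρ²=59 → inactive
o4: d²=545 > ρ²=59 → inactive
F = F_att + ΣF_rep = (0.3750,-9.3750)
Δp = p'−p = (0.0469,-1.1719); α = Δx/Fx = (3/64) / (3/8) = 1/8
check: Δy/Fy = (-75/64) / (-75/8) = 1/8 ✓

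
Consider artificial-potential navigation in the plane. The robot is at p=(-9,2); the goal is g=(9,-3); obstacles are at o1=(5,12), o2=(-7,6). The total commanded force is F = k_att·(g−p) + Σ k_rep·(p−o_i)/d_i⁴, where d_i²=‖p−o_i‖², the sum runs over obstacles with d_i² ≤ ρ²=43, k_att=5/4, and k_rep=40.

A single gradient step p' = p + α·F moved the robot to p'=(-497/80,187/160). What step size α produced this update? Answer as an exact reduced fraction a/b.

α = 1/8

F_att = 5/4·(g−p) = 5/4·(18,-5) = (22.5000,-6.2500)
o1: d²=296 > ρ²=43 → inactive
o2: d²=20 ≤ ρ²=43; F_rep = 40·(-2,-4)/20² = (-0.2000,-0.4000)
F = F_att + ΣF_rep = (22.3000,-6.6500)
Δp = p'−p = (2.7875,-0.8313); α = Δx/Fx = (223/80) / (223/10) = 1/8
check: Δy/Fy = (-133/160) / (-133/20) = 1/8 ✓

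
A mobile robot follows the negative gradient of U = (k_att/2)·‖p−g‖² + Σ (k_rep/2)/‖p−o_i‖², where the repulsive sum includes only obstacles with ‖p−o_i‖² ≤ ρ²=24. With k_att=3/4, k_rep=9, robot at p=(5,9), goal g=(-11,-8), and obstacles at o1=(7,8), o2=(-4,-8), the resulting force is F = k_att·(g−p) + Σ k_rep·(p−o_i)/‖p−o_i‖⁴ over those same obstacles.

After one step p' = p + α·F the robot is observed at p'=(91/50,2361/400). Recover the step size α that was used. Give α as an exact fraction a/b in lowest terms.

α = 1/4

F_att = 3/4·(g−p) = 3/4·(-16,-17) = (-12.0000,-12.7500)
o1: d²=5 ≤ ρ²=24; F_rep = 9·(-2,1)/5² = (-0.7200,0.3600)
o2: d²=370 > ρ²=24 → inactive
F = F_att + ΣF_rep = (-12.7200,-12.3900)
Δp = p'−p = (-3.1800,-3.0975); α = Δx/Fx = (-159/50) / (-318/25) = 1/4
check: Δy/Fy = (-1239/400) / (-1239/100) = 1/4 ✓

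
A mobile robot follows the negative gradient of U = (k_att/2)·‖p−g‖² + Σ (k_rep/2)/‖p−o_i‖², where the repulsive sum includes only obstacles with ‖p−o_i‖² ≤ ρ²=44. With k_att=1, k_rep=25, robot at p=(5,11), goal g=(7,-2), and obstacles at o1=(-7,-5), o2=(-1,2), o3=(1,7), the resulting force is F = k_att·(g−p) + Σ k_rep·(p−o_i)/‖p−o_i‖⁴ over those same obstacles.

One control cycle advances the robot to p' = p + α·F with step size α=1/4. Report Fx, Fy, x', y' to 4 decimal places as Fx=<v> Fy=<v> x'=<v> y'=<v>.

Fx=2.0977 Fy=-12.9023 x'=5.5244 y'=7.7744

F_att = 1·(g−p) = 1·(2,-13) = (2.0000,-13.0000)
o1: d²=400 > ρ²=44 → inactive
o2: d²=117 > ρ²=44 → inactive
o3: d²=32 ≤ ρ²=44; F_rep = 25·(4,4)/32² = (0.0977,0.0977)
F = F_att + ΣF_rep = (2.0977,-12.9023)
p' = p + 1/4·F = (5.5244,7.7744)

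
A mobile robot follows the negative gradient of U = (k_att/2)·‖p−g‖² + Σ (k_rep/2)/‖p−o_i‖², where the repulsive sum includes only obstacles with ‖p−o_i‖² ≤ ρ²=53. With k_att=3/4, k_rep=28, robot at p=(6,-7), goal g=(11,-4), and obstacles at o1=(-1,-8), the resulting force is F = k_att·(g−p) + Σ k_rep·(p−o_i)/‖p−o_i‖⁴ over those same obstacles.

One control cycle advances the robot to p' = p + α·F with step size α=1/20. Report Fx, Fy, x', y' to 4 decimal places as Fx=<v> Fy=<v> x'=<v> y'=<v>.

F_att = 3/4·(g−p) = 3/4·(5,3) = (3.7500,2.2500)
o1: d²=50 ≤ ρ²=53; F_rep = 28·(7,1)/50² = (0.0784,0.0112)
F = F_att + ΣF_rep = (3.8284,2.2612)
p' = p + 1/20·F = (6.1914,-6.8869)

Fx=3.8284 Fy=2.2612 x'=6.1914 y'=-6.8869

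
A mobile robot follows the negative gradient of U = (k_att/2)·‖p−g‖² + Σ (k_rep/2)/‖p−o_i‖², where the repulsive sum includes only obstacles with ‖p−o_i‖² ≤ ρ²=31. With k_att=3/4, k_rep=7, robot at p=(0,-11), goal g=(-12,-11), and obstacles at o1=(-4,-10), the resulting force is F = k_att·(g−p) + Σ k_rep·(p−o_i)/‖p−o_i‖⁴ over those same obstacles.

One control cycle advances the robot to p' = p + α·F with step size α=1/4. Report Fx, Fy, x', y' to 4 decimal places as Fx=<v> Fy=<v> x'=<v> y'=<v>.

Fx=-8.9031 Fy=-0.0242 x'=-2.2258 y'=-11.0061

F_att = 3/4·(g−p) = 3/4·(-12,0) = (-9.0000,0.0000)
o1: d²=17 ≤ ρ²=31; F_rep = 7·(4,-1)/17² = (0.0969,-0.0242)
F = F_att + ΣF_rep = (-8.9031,-0.0242)
p' = p + 1/4·F = (-2.2258,-11.0061)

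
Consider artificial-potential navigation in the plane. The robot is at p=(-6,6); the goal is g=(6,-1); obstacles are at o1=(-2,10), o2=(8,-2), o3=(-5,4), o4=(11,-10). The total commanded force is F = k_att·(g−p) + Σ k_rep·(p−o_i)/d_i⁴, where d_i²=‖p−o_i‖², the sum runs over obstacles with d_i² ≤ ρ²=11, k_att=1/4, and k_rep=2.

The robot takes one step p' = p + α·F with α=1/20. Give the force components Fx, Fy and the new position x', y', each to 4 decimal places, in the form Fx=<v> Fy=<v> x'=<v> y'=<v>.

F_att = 1/4·(g−p) = 1/4·(12,-7) = (3.0000,-1.7500)
o1: d²=32 > ρ²=11 → inactive
o2: d²=260 > ρ²=11 → inactive
o3: d²=5 ≤ ρ²=11; F_rep = 2·(-1,2)/5² = (-0.0800,0.1600)
o4: d²=545 > ρ²=11 → inactive
F = F_att + ΣF_rep = (2.9200,-1.5900)
p' = p + 1/20·F = (-5.8540,5.9205)

Fx=2.9200 Fy=-1.5900 x'=-5.8540 y'=5.9205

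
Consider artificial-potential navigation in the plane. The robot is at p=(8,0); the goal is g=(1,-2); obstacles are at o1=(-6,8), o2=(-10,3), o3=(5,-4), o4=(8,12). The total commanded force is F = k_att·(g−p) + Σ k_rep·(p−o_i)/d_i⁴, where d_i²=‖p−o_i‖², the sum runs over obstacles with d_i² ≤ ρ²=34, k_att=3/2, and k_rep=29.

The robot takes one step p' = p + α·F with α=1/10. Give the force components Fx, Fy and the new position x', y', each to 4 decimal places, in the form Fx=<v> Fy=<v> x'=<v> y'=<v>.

F_att = 3/2·(g−p) = 3/2·(-7,-2) = (-10.5000,-3.0000)
o1: d²=260 > ρ²=34 → inactive
o2: d²=333 > ρ²=34 → inactive
o3: d²=25 ≤ ρ²=34; F_rep = 29·(3,4)/25² = (0.1392,0.1856)
o4: d²=144 > ρ²=34 → inactive
F = F_att + ΣF_rep = (-10.3608,-2.8144)
p' = p + 1/10·F = (6.9639,-0.2814)

Fx=-10.3608 Fy=-2.8144 x'=6.9639 y'=-0.2814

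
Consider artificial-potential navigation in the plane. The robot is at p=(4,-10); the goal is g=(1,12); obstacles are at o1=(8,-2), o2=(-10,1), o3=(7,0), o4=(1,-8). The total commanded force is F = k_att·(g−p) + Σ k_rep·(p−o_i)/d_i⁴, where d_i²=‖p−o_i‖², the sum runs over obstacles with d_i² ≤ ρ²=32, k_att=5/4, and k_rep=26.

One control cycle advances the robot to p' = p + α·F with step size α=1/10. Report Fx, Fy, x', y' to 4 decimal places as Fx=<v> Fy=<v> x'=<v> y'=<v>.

F_att = 5/4·(g−p) = 5/4·(-3,22) = (-3.7500,27.5000)
o1: d²=80 > ρ²=32 → inactive
o2: d²=317 > ρ²=32 → inactive
o3: d²=109 > ρ²=32 → inactive
o4: d²=13 ≤ ρ²=32; F_rep = 26·(3,-2)/13² = (0.4615,-0.3077)
F = F_att + ΣF_rep = (-3.2885,27.1923)
p' = p + 1/10·F = (3.6712,-7.2808)

Fx=-3.2885 Fy=27.1923 x'=3.6712 y'=-7.2808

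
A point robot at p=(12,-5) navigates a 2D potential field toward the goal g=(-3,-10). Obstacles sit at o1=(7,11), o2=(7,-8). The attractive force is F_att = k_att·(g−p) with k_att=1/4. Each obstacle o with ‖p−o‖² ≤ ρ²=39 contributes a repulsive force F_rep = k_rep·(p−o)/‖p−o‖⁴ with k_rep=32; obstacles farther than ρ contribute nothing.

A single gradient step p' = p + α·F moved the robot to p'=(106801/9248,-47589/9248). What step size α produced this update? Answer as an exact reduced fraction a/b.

α = 1/8

F_att = 1/4·(g−p) = 1/4·(-15,-5) = (-3.7500,-1.2500)
o1: d²=281 > ρ²=39 → inactive
o2: d²=34 ≤ ρ²=39; F_rep = 32·(5,3)/34² = (0.1384,0.0830)
F = F_att + ΣF_rep = (-3.6116,-1.1670)
Δp = p'−p = (-0.4514,-0.1459); α = Δx/Fx = (-4175/9248) / (-4175/1156) = 1/8
check: Δy/Fy = (-1349/9248) / (-1349/1156) = 1/8 ✓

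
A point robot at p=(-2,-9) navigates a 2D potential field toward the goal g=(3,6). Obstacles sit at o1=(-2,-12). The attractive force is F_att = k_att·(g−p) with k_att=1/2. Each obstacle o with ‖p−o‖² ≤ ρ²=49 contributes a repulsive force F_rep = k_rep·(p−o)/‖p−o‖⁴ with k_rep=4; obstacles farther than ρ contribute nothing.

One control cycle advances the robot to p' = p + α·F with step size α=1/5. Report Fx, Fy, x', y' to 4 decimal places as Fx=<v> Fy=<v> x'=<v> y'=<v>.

Fx=2.5000 Fy=7.6481 x'=-1.5000 y'=-7.4704

F_att = 1/2·(g−p) = 1/2·(5,15) = (2.5000,7.5000)
o1: d²=9 ≤ ρ²=49; F_rep = 4·(0,3)/9² = (0.0000,0.1481)
F = F_att + ΣF_rep = (2.5000,7.6481)
p' = p + 1/5·F = (-1.5000,-7.4704)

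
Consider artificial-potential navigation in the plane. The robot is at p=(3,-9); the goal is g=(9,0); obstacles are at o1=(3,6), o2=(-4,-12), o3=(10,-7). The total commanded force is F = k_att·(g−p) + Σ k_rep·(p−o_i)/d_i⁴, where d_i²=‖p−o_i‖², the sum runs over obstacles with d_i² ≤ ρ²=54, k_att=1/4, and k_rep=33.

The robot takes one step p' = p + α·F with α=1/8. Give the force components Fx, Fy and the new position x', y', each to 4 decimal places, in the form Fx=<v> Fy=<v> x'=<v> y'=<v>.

Fx=1.4178 Fy=2.2265 x'=3.1772 y'=-8.7217

F_att = 1/4·(g−p) = 1/4·(6,9) = (1.5000,2.2500)
o1: d²=225 > ρ²=54 → inactive
o2: d²=58 > ρ²=54 → inactive
o3: d²=53 ≤ ρ²=54; F_rep = 33·(-7,-2)/53² = (-0.0822,-0.0235)
F = F_att + ΣF_rep = (1.4178,2.2265)
p' = p + 1/8·F = (3.1772,-8.7217)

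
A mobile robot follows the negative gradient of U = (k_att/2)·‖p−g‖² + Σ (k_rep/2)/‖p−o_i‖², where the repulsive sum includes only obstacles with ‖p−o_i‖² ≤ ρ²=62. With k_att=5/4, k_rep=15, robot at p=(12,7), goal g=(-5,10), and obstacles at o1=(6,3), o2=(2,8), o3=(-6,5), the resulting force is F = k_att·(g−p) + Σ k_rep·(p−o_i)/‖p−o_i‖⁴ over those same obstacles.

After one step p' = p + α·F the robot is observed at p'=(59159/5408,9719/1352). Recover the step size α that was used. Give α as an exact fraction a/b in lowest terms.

α = 1/20

F_att = 5/4·(g−p) = 5/4·(-17,3) = (-21.2500,3.7500)
o1: d²=52 ≤ ρ²=62; F_rep = 15·(6,4)/52² = (0.0333,0.0222)
o2: d²=101 > ρ²=62 → inactive
o3: d²=328 > ρ²=62 → inactive
F = F_att + ΣF_rep = (-21.2167,3.7722)
Δp = p'−p = (-1.0608,0.1886); α = Δx/Fx = (-5737/5408) / (-28685/1352) = 1/20
check: Δy/Fy = (255/1352) / (1275/338) = 1/20 ✓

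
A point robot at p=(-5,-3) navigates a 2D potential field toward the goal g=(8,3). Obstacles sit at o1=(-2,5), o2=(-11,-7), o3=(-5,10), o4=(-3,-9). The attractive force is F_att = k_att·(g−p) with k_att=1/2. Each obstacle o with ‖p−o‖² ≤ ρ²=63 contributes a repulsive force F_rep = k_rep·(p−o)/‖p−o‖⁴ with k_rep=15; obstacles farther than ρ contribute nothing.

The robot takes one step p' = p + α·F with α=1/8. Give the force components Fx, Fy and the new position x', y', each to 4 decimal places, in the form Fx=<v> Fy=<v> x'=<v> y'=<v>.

Fx=6.5145 Fy=3.0784 x'=-4.1857 y'=-2.6152

F_att = 1/2·(g−p) = 1/2·(13,6) = (6.5000,3.0000)
o1: d²=73 > ρ²=63 → inactive
o2: d²=52 ≤ ρ²=63; F_rep = 15·(6,4)/52² = (0.0333,0.0222)
o3: d²=169 > ρ²=63 → inactive
o4: d²=40 ≤ ρ²=63; F_rep = 15·(-2,6)/40² = (-0.0187,0.0563)
F = F_att + ΣF_rep = (6.5145,3.0784)
p' = p + 1/8·F = (-4.1857,-2.6152)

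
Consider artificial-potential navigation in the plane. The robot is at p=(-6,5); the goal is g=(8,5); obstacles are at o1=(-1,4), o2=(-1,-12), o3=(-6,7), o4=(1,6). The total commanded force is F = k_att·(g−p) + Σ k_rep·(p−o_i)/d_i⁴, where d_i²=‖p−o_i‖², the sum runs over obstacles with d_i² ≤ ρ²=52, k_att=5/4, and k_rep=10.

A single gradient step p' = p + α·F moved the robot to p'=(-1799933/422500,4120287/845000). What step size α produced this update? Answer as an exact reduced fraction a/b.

F_att = 5/4·(g−p) = 5/4·(14,0) = (17.5000,0.0000)
o1: d²=26 ≤ ρ²=52; F_rep = 10·(-5,1)/26² = (-0.0740,0.0148)
o2: d²=314 > ρ²=52 → inactive
o3: d²=4 ≤ ρ²=52; F_rep = 10·(0,-2)/4² = (0.0000,-1.2500)
o4: d²=50 ≤ ρ²=52; F_rep = 10·(-7,-1)/50² = (-0.0280,-0.0040)
F = F_att + ΣF_rep = (17.3980,-1.2392)
Δp = p'−p = (1.7398,-0.1239); α = Δx/Fx = (735067/422500) / (735067/42250) = 1/10
check: Δy/Fy = (-104713/845000) / (-104713/84500) = 1/10 ✓

α = 1/10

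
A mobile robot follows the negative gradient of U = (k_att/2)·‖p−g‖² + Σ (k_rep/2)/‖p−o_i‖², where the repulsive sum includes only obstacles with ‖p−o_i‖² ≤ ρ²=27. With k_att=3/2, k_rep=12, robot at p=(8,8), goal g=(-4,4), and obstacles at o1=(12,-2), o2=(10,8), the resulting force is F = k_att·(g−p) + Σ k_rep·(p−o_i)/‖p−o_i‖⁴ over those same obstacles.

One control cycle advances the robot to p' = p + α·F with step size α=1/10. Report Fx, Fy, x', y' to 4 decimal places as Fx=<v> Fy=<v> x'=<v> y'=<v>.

Fx=-19.5000 Fy=-6.0000 x'=6.0500 y'=7.4000

F_att = 3/2·(g−p) = 3/2·(-12,-4) = (-18.0000,-6.0000)
o1: d²=116 > ρ²=27 → inactive
o2: d²=4 ≤ ρ²=27; F_rep = 12·(-2,0)/4² = (-1.5000,0.0000)
F = F_att + ΣF_rep = (-19.5000,-6.0000)
p' = p + 1/10·F = (6.0500,7.4000)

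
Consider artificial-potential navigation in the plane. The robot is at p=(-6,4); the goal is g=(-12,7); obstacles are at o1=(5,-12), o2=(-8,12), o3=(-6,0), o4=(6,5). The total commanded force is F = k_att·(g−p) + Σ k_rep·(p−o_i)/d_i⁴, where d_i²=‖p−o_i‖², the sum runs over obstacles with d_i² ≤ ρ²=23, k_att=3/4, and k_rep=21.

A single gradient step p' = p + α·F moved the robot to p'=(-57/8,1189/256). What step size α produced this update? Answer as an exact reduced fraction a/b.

α = 1/4

F_att = 3/4·(g−p) = 3/4·(-6,3) = (-4.5000,2.2500)
o1: d²=377 > ρ²=23 → inactive
o2: d²=68 > ρ²=23 → inactive
o3: d²=16 ≤ ρ²=23; F_rep = 21·(0,4)/16² = (0.0000,0.3281)
o4: d²=145 > ρ²=23 → inactive
F = F_att + ΣF_rep = (-4.5000,2.5781)
Δp = p'−p = (-1.1250,0.6445); α = Δx/Fx = (-9/8) / (-9/2) = 1/4
check: Δy/Fy = (165/256) / (165/64) = 1/4 ✓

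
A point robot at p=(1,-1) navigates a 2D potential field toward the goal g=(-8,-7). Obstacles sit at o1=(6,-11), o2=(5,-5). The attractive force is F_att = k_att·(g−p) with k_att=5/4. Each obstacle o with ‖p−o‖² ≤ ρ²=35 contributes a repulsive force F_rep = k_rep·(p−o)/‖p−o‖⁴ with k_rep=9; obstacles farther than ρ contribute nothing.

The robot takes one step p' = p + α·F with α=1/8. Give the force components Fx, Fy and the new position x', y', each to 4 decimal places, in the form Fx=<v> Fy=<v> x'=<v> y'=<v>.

F_att = 5/4·(g−p) = 5/4·(-9,-6) = (-11.2500,-7.5000)
o1: d²=125 > ρ²=35 → inactive
o2: d²=32 ≤ ρ²=35; F_rep = 9·(-4,4)/32² = (-0.0352,0.0352)
F = F_att + ΣF_rep = (-11.2852,-7.4648)
p' = p + 1/8·F = (-0.4106,-1.9331)

Fx=-11.2852 Fy=-7.4648 x'=-0.4106 y'=-1.9331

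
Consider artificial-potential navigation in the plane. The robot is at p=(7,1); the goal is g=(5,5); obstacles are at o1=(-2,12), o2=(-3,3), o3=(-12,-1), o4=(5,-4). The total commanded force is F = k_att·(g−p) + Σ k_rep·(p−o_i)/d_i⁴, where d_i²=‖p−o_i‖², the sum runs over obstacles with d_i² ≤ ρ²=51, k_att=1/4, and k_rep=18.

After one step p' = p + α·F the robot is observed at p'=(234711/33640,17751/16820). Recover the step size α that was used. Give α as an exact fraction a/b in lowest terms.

α = 1/20

F_att = 1/4·(g−p) = 1/4·(-2,4) = (-0.5000,1.0000)
o1: d²=202 > ρ²=51 → inactive
o2: d²=104 > ρ²=51 → inactive
o3: d²=365 > ρ²=51 → inactive
o4: d²=29 ≤ ρ²=51; F_rep = 18·(2,5)/29² = (0.0428,0.1070)
F = F_att + ΣF_rep = (-0.4572,1.1070)
Δp = p'−p = (-0.0229,0.0554); α = Δx/Fx = (-769/33640) / (-769/1682) = 1/20
check: Δy/Fy = (931/16820) / (931/841) = 1/20 ✓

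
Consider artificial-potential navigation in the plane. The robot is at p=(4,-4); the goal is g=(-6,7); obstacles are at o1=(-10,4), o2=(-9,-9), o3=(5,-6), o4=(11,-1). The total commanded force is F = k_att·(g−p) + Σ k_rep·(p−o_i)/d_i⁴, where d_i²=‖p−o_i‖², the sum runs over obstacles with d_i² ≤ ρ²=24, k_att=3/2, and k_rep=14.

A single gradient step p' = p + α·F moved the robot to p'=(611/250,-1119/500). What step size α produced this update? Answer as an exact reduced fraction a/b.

F_att = 3/2·(g−p) = 3/2·(-10,11) = (-15.0000,16.5000)
o1: d²=260 > ρ²=24 → inactive
o2: d²=194 > ρ²=24 → inactive
o3: d²=5 ≤ ρ²=24; F_rep = 14·(-1,2)/5² = (-0.5600,1.1200)
o4: d²=58 > ρ²=24 → inactive
F = F_att + ΣF_rep = (-15.5600,17.6200)
Δp = p'−p = (-1.5560,1.7620); α = Δx/Fx = (-389/250) / (-389/25) = 1/10
check: Δy/Fy = (881/500) / (881/50) = 1/10 ✓

α = 1/10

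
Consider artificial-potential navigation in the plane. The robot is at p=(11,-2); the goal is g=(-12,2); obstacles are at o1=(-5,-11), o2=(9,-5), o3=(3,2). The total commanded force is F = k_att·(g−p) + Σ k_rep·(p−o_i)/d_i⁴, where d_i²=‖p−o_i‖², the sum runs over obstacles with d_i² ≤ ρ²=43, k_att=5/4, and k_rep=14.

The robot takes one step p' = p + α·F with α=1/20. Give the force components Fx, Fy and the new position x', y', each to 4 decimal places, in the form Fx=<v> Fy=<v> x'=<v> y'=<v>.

Fx=-28.5843 Fy=5.2485 x'=9.5708 y'=-1.7376

F_att = 5/4·(g−p) = 5/4·(-23,4) = (-28.7500,5.0000)
o1: d²=337 > ρ²=43 → inactive
o2: d²=13 ≤ ρ²=43; F_rep = 14·(2,3)/13² = (0.1657,0.2485)
o3: d²=80 > ρ²=43 → inactive
F = F_att + ΣF_rep = (-28.5843,5.2485)
p' = p + 1/20·F = (9.5708,-1.7376)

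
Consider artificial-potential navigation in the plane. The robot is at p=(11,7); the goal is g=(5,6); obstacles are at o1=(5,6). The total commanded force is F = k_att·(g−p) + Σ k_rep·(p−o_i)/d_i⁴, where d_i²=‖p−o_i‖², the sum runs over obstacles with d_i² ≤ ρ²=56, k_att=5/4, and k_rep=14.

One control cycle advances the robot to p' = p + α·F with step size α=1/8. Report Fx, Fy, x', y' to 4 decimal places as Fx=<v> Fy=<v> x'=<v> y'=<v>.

F_att = 5/4·(g−p) = 5/4·(-6,-1) = (-7.5000,-1.2500)
o1: d²=37 ≤ ρ²=56; F_rep = 14·(6,1)/37² = (0.0614,0.0102)
F = F_att + ΣF_rep = (-7.4386,-1.2398)
p' = p + 1/8·F = (10.0702,6.8450)

Fx=-7.4386 Fy=-1.2398 x'=10.0702 y'=6.8450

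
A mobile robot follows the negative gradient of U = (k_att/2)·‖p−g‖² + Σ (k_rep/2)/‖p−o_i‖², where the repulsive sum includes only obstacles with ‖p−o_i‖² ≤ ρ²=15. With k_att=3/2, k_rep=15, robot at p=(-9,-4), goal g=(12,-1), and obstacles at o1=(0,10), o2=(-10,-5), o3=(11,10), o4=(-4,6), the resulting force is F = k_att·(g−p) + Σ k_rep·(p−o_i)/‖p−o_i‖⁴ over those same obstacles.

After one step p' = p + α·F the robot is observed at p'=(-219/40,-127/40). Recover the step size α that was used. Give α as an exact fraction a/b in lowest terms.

α = 1/10

F_att = 3/2·(g−p) = 3/2·(21,3) = (31.5000,4.5000)
o1: d²=277 > ρ²=15 → inactive
o2: d²=2 ≤ ρ²=15; F_rep = 15·(1,1)/2² = (3.7500,3.7500)
o3: d²=596 > ρ²=15 → inactive
o4: d²=125 > ρ²=15 → inactive
F = F_att + ΣF_rep = (35.2500,8.2500)
Δp = p'−p = (3.5250,0.8250); α = Δx/Fx = (141/40) / (141/4) = 1/10
check: Δy/Fy = (33/40) / (33/4) = 1/10 ✓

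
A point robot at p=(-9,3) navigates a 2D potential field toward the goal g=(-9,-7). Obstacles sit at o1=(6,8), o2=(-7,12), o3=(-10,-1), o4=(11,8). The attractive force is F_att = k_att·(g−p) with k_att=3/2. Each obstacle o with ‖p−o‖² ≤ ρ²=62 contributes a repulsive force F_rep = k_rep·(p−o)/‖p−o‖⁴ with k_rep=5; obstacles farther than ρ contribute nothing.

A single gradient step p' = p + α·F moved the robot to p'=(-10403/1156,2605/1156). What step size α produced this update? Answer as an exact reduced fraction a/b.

α = 1/20

F_att = 3/2·(g−p) = 3/2·(0,-10) = (0.0000,-15.0000)
o1: d²=250 > ρ²=62 → inactive
o2: d²=85 > ρ²=62 → inactive
o3: d²=17 ≤ ρ²=62; F_rep = 5·(1,4)/17² = (0.0173,0.0692)
o4: d²=425 > ρ²=62 → inactive
F = F_att + ΣF_rep = (0.0173,-14.9308)
Δp = p'−p = (0.0009,-0.7465); α = Δx/Fx = (1/1156) / (5/289) = 1/20
check: Δy/Fy = (-863/1156) / (-4315/289) = 1/20 ✓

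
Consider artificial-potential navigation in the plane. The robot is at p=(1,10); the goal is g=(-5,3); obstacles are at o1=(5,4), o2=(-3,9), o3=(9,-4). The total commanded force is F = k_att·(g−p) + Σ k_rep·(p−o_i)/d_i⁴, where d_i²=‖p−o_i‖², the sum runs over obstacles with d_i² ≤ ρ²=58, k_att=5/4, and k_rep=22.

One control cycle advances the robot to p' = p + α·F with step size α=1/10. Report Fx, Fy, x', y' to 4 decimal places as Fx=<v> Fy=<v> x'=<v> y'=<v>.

F_att = 5/4·(g−p) = 5/4·(-6,-7) = (-7.5000,-8.7500)
o1: d²=52 ≤ ρ²=58; F_rep = 22·(-4,6)/52² = (-0.0325,0.0488)
o2: d²=17 ≤ ρ²=58; F_rep = 22·(4,1)/17² = (0.3045,0.0761)
o3: d²=260 > ρ²=58 → inactive
F = F_att + ΣF_rep = (-7.2280,-8.6251)
p' = p + 1/10·F = (0.2772,9.1375)

Fx=-7.2280 Fy=-8.6251 x'=0.2772 y'=9.1375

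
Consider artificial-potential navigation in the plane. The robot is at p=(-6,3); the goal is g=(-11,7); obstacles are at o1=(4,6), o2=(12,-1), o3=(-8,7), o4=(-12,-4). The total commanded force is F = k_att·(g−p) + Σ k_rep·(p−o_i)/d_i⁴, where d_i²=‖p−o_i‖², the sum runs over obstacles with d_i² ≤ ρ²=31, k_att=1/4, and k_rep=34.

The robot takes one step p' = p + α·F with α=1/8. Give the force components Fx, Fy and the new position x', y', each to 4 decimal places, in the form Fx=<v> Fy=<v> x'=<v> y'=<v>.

Fx=-1.0800 Fy=0.6600 x'=-6.1350 y'=3.0825

F_att = 1/4·(g−p) = 1/4·(-5,4) = (-1.2500,1.0000)
o1: d²=109 > ρ²=31 → inactive
o2: d²=340 > ρ²=31 → inactive
o3: d²=20 ≤ ρ²=31; F_rep = 34·(2,-4)/20² = (0.1700,-0.3400)
o4: d²=85 > ρ²=31 → inactive
F = F_att + ΣF_rep = (-1.0800,0.6600)
p' = p + 1/8·F = (-6.1350,3.0825)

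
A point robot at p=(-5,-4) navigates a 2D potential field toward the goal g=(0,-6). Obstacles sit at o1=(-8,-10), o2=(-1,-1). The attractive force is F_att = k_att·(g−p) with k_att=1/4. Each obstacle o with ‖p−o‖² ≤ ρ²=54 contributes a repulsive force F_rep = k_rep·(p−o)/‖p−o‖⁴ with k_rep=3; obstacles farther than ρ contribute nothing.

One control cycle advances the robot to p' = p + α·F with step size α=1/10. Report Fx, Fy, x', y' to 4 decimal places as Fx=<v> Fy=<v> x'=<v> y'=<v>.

Fx=1.2352 Fy=-0.5055 x'=-4.8765 y'=-4.0506

F_att = 1/4·(g−p) = 1/4·(5,-2) = (1.2500,-0.5000)
o1: d²=45 ≤ ρ²=54; F_rep = 3·(3,6)/45² = (0.0044,0.0089)
o2: d²=25 ≤ ρ²=54; F_rep = 3·(-4,-3)/25² = (-0.0192,-0.0144)
F = F_att + ΣF_rep = (1.2352,-0.5055)
p' = p + 1/10·F = (-4.8765,-4.0506)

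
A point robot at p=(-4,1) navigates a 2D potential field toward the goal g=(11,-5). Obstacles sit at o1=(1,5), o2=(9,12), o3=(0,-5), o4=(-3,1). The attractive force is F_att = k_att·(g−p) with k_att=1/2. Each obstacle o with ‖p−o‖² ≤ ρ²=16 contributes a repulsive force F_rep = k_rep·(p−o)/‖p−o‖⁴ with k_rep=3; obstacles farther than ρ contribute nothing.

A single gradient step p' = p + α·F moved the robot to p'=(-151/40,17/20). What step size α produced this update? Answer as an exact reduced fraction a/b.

α = 1/20

F_att = 1/2·(g−p) = 1/2·(15,-6) = (7.5000,-3.0000)
o1: d²=41 > ρ²=16 → inactive
o2: d²=290 > ρ²=16 → inactive
o3: d²=52 > ρ²=16 → inactive
o4: d²=1 ≤ ρ²=16; F_rep = 3·(-1,0)/1² = (-3.0000,0.0000)
F = F_att + ΣF_rep = (4.5000,-3.0000)
Δp = p'−p = (0.2250,-0.1500); α = Δx/Fx = (9/40) / (9/2) = 1/20
check: Δy/Fy = (-3/20) / (-3) = 1/20 ✓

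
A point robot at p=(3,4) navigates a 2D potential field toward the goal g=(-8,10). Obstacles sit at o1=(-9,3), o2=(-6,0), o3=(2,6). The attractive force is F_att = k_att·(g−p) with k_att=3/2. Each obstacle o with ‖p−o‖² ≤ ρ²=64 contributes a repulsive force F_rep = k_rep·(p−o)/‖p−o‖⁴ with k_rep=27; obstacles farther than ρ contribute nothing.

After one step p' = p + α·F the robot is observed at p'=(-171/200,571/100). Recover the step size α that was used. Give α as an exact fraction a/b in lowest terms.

F_att = 3/2·(g−p) = 3/2·(-11,6) = (-16.5000,9.0000)
o1: d²=145 > ρ²=64 → inactive
o2: d²=97 > ρ²=64 → inactive
o3: d²=5 ≤ ρ²=64; F_rep = 27·(1,-2)/5² = (1.0800,-2.1600)
F = F_att + ΣF_rep = (-15.4200,6.8400)
Δp = p'−p = (-3.8550,1.7100); α = Δx/Fx = (-771/200) / (-771/50) = 1/4
check: Δy/Fy = (171/100) / (171/25) = 1/4 ✓

α = 1/4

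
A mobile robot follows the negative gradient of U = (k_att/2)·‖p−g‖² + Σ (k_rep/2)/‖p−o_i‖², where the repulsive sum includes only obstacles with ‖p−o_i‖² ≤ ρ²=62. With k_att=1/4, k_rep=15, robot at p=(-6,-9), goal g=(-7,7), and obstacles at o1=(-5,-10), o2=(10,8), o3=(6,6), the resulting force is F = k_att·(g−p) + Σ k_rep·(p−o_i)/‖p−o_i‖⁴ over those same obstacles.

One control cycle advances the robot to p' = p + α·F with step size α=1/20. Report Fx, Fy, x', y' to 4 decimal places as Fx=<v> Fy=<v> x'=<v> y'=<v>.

F_att = 1/4·(g−p) = 1/4·(-1,16) = (-0.2500,4.0000)
o1: d²=2 ≤ ρ²=62; F_rep = 15·(-1,1)/2² = (-3.7500,3.7500)
o2: d²=545 > ρ²=62 → inactive
o3: d²=369 > ρ²=62 → inactive
F = F_att + ΣF_rep = (-4.0000,7.7500)
p' = p + 1/20·F = (-6.2000,-8.6125)

Fx=-4.0000 Fy=7.7500 x'=-6.2000 y'=-8.6125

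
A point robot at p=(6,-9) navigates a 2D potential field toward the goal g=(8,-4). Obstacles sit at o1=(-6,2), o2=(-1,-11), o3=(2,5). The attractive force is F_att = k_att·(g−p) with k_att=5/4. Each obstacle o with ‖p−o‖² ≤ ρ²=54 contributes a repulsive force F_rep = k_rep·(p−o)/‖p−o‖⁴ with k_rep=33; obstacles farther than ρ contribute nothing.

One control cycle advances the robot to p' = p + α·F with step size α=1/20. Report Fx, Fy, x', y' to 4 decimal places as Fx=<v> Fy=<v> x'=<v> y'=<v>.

Fx=2.5822 Fy=6.2735 x'=6.1291 y'=-8.6863

F_att = 5/4·(g−p) = 5/4·(2,5) = (2.5000,6.2500)
o1: d²=265 > ρ²=54 → inactive
o2: d²=53 ≤ ρ²=54; F_rep = 33·(7,2)/53² = (0.0822,0.0235)
o3: d²=212 > ρ²=54 → inactive
F = F_att + ΣF_rep = (2.5822,6.2735)
p' = p + 1/20·F = (6.1291,-8.6863)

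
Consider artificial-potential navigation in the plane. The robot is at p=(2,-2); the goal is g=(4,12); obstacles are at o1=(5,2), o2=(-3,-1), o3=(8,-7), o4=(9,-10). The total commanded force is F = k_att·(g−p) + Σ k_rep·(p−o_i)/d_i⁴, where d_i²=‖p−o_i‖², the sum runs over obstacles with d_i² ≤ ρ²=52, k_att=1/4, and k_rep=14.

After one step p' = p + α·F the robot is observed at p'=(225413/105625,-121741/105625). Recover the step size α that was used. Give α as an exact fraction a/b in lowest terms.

F_att = 1/4·(g−p) = 1/4·(2,14) = (0.5000,3.5000)
o1: d²=25 ≤ ρ²=52; F_rep = 14·(-3,-4)/25² = (-0.0672,-0.0896)
o2: d²=26 ≤ ρ²=52; F_rep = 14·(5,-1)/26² = (0.1036,-0.0207)
o3: d²=61 > ρ²=52 → inactive
o4: d²=113 > ρ²=52 → inactive
F = F_att + ΣF_rep = (0.5364,3.3897)
Δp = p'−p = (0.1341,0.8474); α = Δx/Fx = (14163/105625) / (56652/105625) = 1/4
check: Δy/Fy = (89509/105625) / (358036/105625) = 1/4 ✓

α = 1/4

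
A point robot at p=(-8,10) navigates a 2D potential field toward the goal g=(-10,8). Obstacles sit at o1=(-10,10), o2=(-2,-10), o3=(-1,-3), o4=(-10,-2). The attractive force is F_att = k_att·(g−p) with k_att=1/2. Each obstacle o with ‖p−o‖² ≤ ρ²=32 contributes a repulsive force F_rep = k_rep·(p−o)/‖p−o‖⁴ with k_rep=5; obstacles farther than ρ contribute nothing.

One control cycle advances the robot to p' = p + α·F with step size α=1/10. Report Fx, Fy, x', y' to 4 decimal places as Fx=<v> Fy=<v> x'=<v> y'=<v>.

F_att = 1/2·(g−p) = 1/2·(-2,-2) = (-1.0000,-1.0000)
o1: d²=4 ≤ ρ²=32; F_rep = 5·(2,0)/4² = (0.6250,0.0000)
o2: d²=436 > ρ²=32 → inactive
o3: d²=218 > ρ²=32 → inactive
o4: d²=148 > ρ²=32 → inactive
F = F_att + ΣF_rep = (-0.3750,-1.0000)
p' = p + 1/10·F = (-8.0375,9.9000)

Fx=-0.3750 Fy=-1.0000 x'=-8.0375 y'=9.9000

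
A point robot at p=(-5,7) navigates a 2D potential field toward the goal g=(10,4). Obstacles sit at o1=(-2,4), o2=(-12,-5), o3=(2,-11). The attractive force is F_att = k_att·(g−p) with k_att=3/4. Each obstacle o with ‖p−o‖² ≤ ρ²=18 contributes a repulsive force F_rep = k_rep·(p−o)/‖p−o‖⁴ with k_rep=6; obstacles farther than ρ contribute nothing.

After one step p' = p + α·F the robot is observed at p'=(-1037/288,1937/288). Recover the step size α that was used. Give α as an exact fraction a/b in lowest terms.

F_att = 3/4·(g−p) = 3/4·(15,-3) = (11.2500,-2.2500)
o1: d²=18 ≤ ρ²=18; F_rep = 6·(-3,3)/18² = (-0.0556,0.0556)
o2: d²=193 > ρ²=18 → inactive
o3: d²=373 > ρ²=18 → inactive
F = F_att + ΣF_rep = (11.1944,-2.1944)
Δp = p'−p = (1.3993,-0.2743); α = Δx/Fx = (403/288) / (403/36) = 1/8
check: Δy/Fy = (-79/288) / (-79/36) = 1/8 ✓

α = 1/8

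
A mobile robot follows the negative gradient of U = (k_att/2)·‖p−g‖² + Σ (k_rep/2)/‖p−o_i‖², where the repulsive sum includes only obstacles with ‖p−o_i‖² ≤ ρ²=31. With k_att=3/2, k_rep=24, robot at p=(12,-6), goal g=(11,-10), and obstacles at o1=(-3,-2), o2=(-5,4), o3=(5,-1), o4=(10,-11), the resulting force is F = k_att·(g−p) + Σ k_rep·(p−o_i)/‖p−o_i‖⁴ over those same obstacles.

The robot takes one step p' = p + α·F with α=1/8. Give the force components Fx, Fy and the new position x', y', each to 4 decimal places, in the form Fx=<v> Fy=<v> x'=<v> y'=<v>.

Fx=-1.4429 Fy=-5.8573 x'=11.8196 y'=-6.7322

F_att = 3/2·(g−p) = 3/2·(-1,-4) = (-1.5000,-6.0000)
o1: d²=241 > ρ²=31 → inactive
o2: d²=389 > ρ²=31 → inactive
o3: d²=74 > ρ²=31 → inactive
o4: d²=29 ≤ ρ²=31; F_rep = 24·(2,5)/29² = (0.0571,0.1427)
F = F_att + ΣF_rep = (-1.4429,-5.8573)
p' = p + 1/8·F = (11.8196,-6.7322)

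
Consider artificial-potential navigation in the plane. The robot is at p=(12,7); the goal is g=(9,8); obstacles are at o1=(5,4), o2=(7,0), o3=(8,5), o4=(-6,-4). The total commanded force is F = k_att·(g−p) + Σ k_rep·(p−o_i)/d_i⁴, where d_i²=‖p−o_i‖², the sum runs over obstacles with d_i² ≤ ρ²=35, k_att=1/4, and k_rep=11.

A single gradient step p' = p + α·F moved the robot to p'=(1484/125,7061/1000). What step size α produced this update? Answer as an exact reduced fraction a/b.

α = 1/5

F_att = 1/4·(g−p) = 1/4·(-3,1) = (-0.7500,0.2500)
o1: d²=58 > ρ²=35 → inactive
o2: d²=74 > ρ²=35 → inactive
o3: d²=20 ≤ ρ²=35; F_rep = 11·(4,2)/20² = (0.1100,0.0550)
o4: d²=445 > ρ²=35 → inactive
F = F_att + ΣF_rep = (-0.6400,0.3050)
Δp = p'−p = (-0.1280,0.0610); α = Δx/Fx = (-16/125) / (-16/25) = 1/5
check: Δy/Fy = (61/1000) / (61/200) = 1/5 ✓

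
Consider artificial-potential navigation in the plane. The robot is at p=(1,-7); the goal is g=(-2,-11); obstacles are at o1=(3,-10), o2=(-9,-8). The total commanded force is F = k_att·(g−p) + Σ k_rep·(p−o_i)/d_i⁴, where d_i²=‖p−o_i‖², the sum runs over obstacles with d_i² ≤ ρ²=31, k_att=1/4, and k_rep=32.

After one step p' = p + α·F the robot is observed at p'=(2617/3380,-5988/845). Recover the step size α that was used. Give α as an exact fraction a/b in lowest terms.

F_att = 1/4·(g−p) = 1/4·(-3,-4) = (-0.7500,-1.0000)
o1: d²=13 ≤ ρ²=31; F_rep = 32·(-2,3)/13² = (-0.3787,0.5680)
o2: d²=101 > ρ²=31 → inactive
F = F_att + ΣF_rep = (-1.1287,-0.4320)
Δp = p'−p = (-0.2257,-0.0864); α = Δx/Fx = (-763/3380) / (-763/676) = 1/5
check: Δy/Fy = (-73/845) / (-73/169) = 1/5 ✓

α = 1/5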